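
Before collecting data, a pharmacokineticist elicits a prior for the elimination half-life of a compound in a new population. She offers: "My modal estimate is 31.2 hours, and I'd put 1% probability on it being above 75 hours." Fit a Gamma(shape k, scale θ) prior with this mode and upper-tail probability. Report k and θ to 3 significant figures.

k ≈ 7.15, θ ≈ 5.07

Gamma(k,θ) with k>1 has mode (k−1)θ, so θ = 31.2/(k−1).
Need P(X < 75) = 0.99 with θ tied to k this way. Start at k = 2, θ = 31.2: P(X<75) ≈ 0.692.
Too low — raise k to concentrate. Iterating converges to k ≈ 7.15.
Then θ = 31.2/(7.15−1) ≈ 5.07.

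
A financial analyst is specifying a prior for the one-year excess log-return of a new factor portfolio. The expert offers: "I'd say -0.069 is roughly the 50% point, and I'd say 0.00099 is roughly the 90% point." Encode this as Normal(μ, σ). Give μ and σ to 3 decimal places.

μ = -0.069, σ = 0.055

The p-quantile of Normal(μ,σ) is μ + z_p·σ, with z_{0.5} = 0 and z_{0.9} = 1.282.
Eliminate σ: μ = (z₂·x₁ − z₁·x₂)/(z₂ − z₁) = (1.282·-0.069 − (0)·0.00099)/1.282 = -0.069.
Then σ = (x₂ − x₁)/(z₂ − z₁) = (0.00099 − -0.069)/1.282 = 0.055.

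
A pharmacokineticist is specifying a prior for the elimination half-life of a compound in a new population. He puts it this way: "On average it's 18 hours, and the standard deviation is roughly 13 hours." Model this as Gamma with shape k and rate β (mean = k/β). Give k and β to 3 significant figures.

For Gamma(k, rate β): mean = k/β, variance = k/β², so CV = 1/√k.
CV = SD/mean = 13/18 = 0.7222, hence k = 1/CV² = 1.92.
Then β = k/mean = 1.92/18 = 0.107.

k ≈ 1.92, β ≈ 0.107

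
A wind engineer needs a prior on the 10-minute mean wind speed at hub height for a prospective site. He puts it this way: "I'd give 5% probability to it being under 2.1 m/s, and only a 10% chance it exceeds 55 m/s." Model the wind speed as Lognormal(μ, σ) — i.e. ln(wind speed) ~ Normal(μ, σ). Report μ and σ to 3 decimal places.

If T ~ Lognormal(μ,σ) then ln T ~ Normal(μ,σ), so the p-quantile of ln T is μ + z_p·σ.
ln(2.1) = 0.7419 and ln(55) = 4.007; z_{0.05} = -1.645, z_{0.9} = 1.282.
σ = (4.007 − 0.7419)/(1.282 − (-1.645)) = 1.116.
μ = 0.7419 − (-1.645)·1.116 = 2.577.

μ ≈ 2.577, σ ≈ 1.116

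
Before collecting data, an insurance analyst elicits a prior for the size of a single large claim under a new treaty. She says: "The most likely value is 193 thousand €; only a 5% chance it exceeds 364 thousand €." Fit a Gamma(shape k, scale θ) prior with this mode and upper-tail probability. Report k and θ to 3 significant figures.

k ≈ 7.91, θ ≈ 27.9

Gamma(k,θ) with k>1 has mode (k−1)θ, so θ = 193/(k−1).
Need P(X < 364) = 0.95 with θ tied to k this way. Start at k = 2, θ = 193: P(X<364) ≈ 0.562.
Too low — raise k to concentrate. Iterating converges to k ≈ 7.91.
Then θ = 193/(7.91−1) ≈ 27.9.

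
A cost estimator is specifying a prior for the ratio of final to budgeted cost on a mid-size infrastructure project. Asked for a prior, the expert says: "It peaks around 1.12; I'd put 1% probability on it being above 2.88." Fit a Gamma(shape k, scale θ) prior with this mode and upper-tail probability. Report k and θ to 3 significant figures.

k ≈ 6.23, θ ≈ 0.214

Gamma(k,θ) with k>1 has mode (k−1)θ, so θ = 1.12/(k−1).
Need P(X < 2.88) = 0.99 with θ tied to k this way. Start at k = 2, θ = 1.12: P(X<2.88) ≈ 0.727.
Too low — raise k to concentrate. Iterating converges to k ≈ 6.23.
Then θ = 1.12/(6.23−1) ≈ 0.214.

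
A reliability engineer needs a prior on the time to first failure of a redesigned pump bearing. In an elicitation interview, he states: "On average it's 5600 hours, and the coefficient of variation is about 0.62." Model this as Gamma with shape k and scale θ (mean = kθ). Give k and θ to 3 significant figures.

k ≈ 2.6, θ ≈ 2150

For Gamma(k, scale θ): mean = kθ, variance = kθ², so CV = 1/√k.
CV = 0.62, hence k = 1/CV² = 2.6.
Then θ = mean/k = 5600/2.6 = 2150.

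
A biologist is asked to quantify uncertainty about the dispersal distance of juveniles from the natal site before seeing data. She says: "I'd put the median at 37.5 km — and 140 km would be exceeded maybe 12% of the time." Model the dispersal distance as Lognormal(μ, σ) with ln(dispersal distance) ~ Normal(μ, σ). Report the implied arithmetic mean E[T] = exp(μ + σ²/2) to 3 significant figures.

E[T] ≈ 70.3 km

If T ~ Lognormal(μ,σ) then ln T ~ Normal(μ,σ), so the p-quantile of ln T is μ + z_p·σ.
ln(37.5) = 3.624 and ln(140) = 4.942; z_{0.5} = 0, z_{0.88} = 1.175.
σ = (4.942 − 3.624)/(1.175 − (0)) = 1.121.
μ = 3.624 − (0)·1.121 = 3.624.
E[T] = exp(μ + σ²/2) = exp(3.624 + 0.6285) = 70.3 km.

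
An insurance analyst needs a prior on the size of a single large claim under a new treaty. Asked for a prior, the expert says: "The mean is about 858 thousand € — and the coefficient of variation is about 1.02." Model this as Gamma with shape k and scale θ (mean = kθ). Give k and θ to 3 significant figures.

For Gamma(k, scale θ): mean = kθ, variance = kθ², so CV = 1/√k.
CV = 1.02, hence k = 1/CV² = 0.961.
Then θ = mean/k = 858/0.961 = 893.

k ≈ 0.961, θ ≈ 893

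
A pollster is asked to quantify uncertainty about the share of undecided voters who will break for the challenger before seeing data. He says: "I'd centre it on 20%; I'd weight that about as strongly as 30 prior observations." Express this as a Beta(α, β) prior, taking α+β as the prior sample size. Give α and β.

Under the effective-sample-size interpretation, Beta(α, β) has prior mean α/(α+β) and prior sample size α+β.
So α+β = 30 and α/(α+β) = 0.2, giving α = 0.2·30 = 6 and β = 30 − 6 = 24.

α = 6, β = 24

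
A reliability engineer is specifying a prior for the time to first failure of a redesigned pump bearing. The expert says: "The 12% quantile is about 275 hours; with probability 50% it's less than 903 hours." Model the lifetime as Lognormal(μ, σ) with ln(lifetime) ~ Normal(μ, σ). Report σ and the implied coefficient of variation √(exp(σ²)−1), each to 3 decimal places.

σ ≈ 1.012, CV ≈ 1.336

If T ~ Lognormal(μ,σ) then ln T ~ Normal(μ,σ), so the p-quantile of ln T is μ + z_p·σ.
ln(275) = 5.617 and ln(903) = 6.806; z_{0.12} = -1.175, z_{0.5} = 0.
σ = (6.806 − 5.617)/(0 − (-1.175)) = 1.012.
μ = 5.617 − (-1.175)·1.012 = 6.806.
CV = √(exp(σ²)−1) = √(exp(1.0239)−1) = 1.336.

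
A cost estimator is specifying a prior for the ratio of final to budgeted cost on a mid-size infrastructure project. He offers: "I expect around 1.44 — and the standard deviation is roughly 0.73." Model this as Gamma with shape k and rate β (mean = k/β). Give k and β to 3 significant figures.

For Gamma(k, rate β): mean = k/β, variance = k/β², so CV = 1/√k.
CV = SD/mean = 0.73/1.44 = 0.5069, hence k = 1/CV² = 3.89.
Then β = k/mean = 3.89/1.44 = 2.7.

k ≈ 3.89, β ≈ 2.7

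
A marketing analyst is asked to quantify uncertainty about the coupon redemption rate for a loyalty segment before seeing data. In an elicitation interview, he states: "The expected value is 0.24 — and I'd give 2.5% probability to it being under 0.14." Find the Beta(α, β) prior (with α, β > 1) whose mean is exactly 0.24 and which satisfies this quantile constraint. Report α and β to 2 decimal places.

α ≈ 13.87, β ≈ 43.93

With mean 0.24 fixed, write α = 0.24s, β = 0.76s where s = α+β.
Need P(θ < 0.14) = 0.025 under Beta(0.24s, 0.76s). Normal approximation: (q−m)/√(m(1−m)/s) ≈ z_{0.025} = -1.96, so s ≈ 0.24·0.76·(-1.96)²/(0.14−0.24)² = 70.1.
At s = 70.1: P(θ<0.14) ≈ 0.015. Adjusting to match 0.025 gives s ≈ 57.80.
So α = 0.24·57.80 ≈ 13.87, β = 0.76·57.80 ≈ 43.93.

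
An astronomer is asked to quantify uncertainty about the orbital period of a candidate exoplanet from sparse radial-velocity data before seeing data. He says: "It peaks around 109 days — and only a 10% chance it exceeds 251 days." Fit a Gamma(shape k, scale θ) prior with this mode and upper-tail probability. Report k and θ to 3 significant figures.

k ≈ 3.76, θ ≈ 39.4

Gamma(k,θ) with k>1 has mode (k−1)θ, so θ = 109/(k−1).
Need P(X < 251) = 0.9 with θ tied to k this way. Start at k = 2, θ = 109: P(X<251) ≈ 0.670.
Too low — raise k to concentrate. Iterating converges to k ≈ 3.76.
Then θ = 109/(3.76−1) ≈ 39.4.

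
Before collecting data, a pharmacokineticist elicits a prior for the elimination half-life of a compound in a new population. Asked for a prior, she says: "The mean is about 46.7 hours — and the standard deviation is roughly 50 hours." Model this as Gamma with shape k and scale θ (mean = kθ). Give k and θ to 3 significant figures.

k ≈ 0.872, θ ≈ 53.5

For Gamma(k, scale θ): mean = kθ, variance = kθ², so CV = 1/√k.
CV = SD/mean = 50/46.7 = 1.071, hence k = 1/CV² = 0.872.
Then θ = mean/k = 46.7/0.872 = 53.5.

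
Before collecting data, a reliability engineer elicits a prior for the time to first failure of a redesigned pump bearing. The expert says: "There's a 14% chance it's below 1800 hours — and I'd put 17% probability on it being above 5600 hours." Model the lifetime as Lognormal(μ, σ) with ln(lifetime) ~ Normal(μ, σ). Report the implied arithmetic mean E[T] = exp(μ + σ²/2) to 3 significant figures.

E[T] ≈ 3840 hours

If T ~ Lognormal(μ,σ) then ln T ~ Normal(μ,σ), so the p-quantile of ln T is μ + z_p·σ.
ln(1800) = 7.496 and ln(5600) = 8.631; z_{0.14} = -1.08, z_{0.83} = 0.9542.
σ = (8.631 − 7.496)/(0.9542 − (-1.08)) = 0.558.
μ = 7.496 − (-1.08)·0.558 = 8.098.
E[T] = exp(μ + σ²/2) = exp(8.098 + 0.1556) = 3840 hours.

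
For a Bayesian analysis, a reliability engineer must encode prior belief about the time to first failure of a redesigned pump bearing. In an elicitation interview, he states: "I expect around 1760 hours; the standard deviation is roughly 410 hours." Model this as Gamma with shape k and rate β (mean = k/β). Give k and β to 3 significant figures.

For Gamma(k, rate β): mean = k/β, variance = k/β², so CV = 1/√k.
CV = SD/mean = 410/1760 = 0.233, hence k = 1/CV² = 18.4.
Then β = k/mean = 18.4/1760 = 0.0105.

k ≈ 18.4, β ≈ 0.0105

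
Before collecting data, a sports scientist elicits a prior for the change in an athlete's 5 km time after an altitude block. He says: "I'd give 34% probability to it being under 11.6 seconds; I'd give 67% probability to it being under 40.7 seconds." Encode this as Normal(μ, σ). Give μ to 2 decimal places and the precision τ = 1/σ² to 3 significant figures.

For Normal(μ,σ), the p-quantile is μ + z_p·σ. Here z_{0.34} = -0.4125, z_{0.67} = 0.4399.
So 11.6 = μ − 0.4125σ and 40.7 = μ + 0.4399σ.
Subtracting: σ = (40.7 − 11.6)/(0.4399 − (-0.4125)) = 34.14.
Then μ = 11.6 − (-0.4125)·34.14 = 25.68.
Precision τ = 1/σ² = 1/34.14² = 0.000858.

μ = 25.68, τ = 0.000858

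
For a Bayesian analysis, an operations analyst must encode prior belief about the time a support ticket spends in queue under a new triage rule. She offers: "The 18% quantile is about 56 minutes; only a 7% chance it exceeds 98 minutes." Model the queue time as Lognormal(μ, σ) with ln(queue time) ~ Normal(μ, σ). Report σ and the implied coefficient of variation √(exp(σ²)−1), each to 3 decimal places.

σ ≈ 0.234, CV ≈ 0.237

If T ~ Lognormal(μ,σ) then ln T ~ Normal(μ,σ), so the p-quantile of ln T is μ + z_p·σ.
ln(56) = 4.025 and ln(98) = 4.585; z_{0.18} = -0.9154, z_{0.93} = 1.476.
σ = (4.585 − 4.025)/(1.476 − (-0.9154)) = 0.234.
μ = 4.025 − (-0.9154)·0.234 = 4.240.
CV = √(exp(σ²)−1) = √(exp(0.0548)−1) = 0.237.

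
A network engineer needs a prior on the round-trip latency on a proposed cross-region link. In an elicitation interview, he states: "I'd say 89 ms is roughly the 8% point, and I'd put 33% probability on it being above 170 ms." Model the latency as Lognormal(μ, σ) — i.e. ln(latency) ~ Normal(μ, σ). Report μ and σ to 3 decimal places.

If T ~ Lognormal(μ,σ) then ln T ~ Normal(μ,σ), so the p-quantile of ln T is μ + z_p·σ.
ln(89) = 4.489 and ln(170) = 5.136; z_{0.08} = -1.405, z_{0.67} = 0.4399.
σ = (5.136 − 4.489)/(0.4399 − (-1.405)) = 0.351.
μ = 4.489 − (-1.405)·0.351 = 4.981.

μ ≈ 4.981, σ ≈ 0.351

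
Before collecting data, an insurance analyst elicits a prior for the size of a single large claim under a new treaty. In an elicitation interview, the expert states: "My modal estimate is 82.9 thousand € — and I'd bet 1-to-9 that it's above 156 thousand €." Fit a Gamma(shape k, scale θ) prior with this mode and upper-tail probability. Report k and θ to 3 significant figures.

Gamma(k,θ) with k>1 has mode (k−1)θ, so θ = 82.9/(k−1).
Need P(X < 156) = 0.9 with θ tied to k this way. Start at k = 2, θ = 82.9: P(X<156) ≈ 0.561.
Too low — raise k to concentrate. Iterating converges to k ≈ 5.78.
Then θ = 82.9/(5.78−1) ≈ 17.3.

k ≈ 5.78, θ ≈ 17.3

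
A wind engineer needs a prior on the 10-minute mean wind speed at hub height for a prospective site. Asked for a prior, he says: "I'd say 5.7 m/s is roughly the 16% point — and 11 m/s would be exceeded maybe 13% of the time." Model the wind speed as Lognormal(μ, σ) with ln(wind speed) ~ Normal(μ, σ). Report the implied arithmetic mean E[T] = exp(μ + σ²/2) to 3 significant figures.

E[T] ≈ 8.14 m/s

If T ~ Lognormal(μ,σ) then ln T ~ Normal(μ,σ), so the p-quantile of ln T is μ + z_p·σ.
ln(5.7) = 1.74 and ln(11) = 2.398; z_{0.16} = -0.9945, z_{0.87} = 1.126.
σ = (2.398 − 1.74)/(1.126 − (-0.9945)) = 0.310.
μ = 1.74 − (-0.9945)·0.310 = 2.049.
E[T] = exp(μ + σ²/2) = exp(2.049 + 0.0480) = 8.14 m/s.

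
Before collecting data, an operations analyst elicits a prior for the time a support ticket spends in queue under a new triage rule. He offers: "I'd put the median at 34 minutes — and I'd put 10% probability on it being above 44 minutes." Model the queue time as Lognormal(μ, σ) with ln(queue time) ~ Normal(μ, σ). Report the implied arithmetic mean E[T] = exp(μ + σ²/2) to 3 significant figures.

E[T] ≈ 34.7 minutes

If T ~ Lognormal(μ,σ) then ln T ~ Normal(μ,σ), so the p-quantile of ln T is μ + z_p·σ.
ln(34) = 3.526 and ln(44) = 3.784; z_{0.5} = 0, z_{0.9} = 1.282.
σ = (3.784 − 3.526)/(1.282 − (0)) = 0.201.
μ = 3.526 − (0)·0.201 = 3.526.
E[T] = exp(μ + σ²/2) = exp(3.526 + 0.0202) = 34.7 minutes.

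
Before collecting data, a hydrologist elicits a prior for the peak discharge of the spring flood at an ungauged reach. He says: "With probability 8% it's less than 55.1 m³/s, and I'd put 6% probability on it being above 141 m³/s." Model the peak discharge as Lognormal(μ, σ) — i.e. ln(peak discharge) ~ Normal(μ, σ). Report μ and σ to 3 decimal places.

μ ≈ 4.455, σ ≈ 0.317

If T ~ Lognormal(μ,σ) then ln T ~ Normal(μ,σ), so the p-quantile of ln T is μ + z_p·σ.
ln(55.1) = 4.009 and ln(141) = 4.949; z_{0.08} = -1.405, z_{0.94} = 1.555.
σ = (4.949 − 4.009)/(1.555 − (-1.405)) = 0.317.
μ = 4.009 − (-1.405)·0.317 = 4.455.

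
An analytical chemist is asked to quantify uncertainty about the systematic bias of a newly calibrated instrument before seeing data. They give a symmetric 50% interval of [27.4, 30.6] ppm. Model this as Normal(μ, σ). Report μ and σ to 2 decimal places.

A symmetric 50% interval runs μ ± z·σ with z = 0.6745.
Half-width = 1.6, so σ = 1.6/0.6745 = 2.37.
μ is the interval midpoint, 29.00.

μ = 29.00, σ = 2.37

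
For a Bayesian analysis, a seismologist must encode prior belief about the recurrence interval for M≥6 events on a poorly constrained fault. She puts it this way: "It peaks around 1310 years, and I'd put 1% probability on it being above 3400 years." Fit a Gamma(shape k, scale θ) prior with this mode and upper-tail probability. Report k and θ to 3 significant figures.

k ≈ 6.12, θ ≈ 256

Gamma(k,θ) with k>1 has mode (k−1)θ, so θ = 1310/(k−1).
Need P(X < 3400) = 0.99 with θ tied to k this way. Start at k = 2, θ = 1310: P(X<3400) ≈ 0.732.
Too low — raise k to concentrate. Iterating converges to k ≈ 6.12.
Then θ = 1310/(6.12−1) ≈ 256.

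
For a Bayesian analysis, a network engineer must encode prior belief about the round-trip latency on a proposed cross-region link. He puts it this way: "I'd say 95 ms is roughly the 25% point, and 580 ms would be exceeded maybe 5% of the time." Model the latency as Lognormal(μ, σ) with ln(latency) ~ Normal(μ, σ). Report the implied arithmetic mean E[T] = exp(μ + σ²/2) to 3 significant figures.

E[T] ≈ 218 ms

If T ~ Lognormal(μ,σ) then ln T ~ Normal(μ,σ), so the p-quantile of ln T is μ + z_p·σ.
ln(95) = 4.554 and ln(580) = 6.363; z_{0.25} = -0.6745, z_{0.95} = 1.645.
σ = (6.363 − 4.554)/(1.645 − (-0.6745)) = 0.780.
μ = 4.554 − (-0.6745)·0.780 = 5.080.
E[T] = exp(μ + σ²/2) = exp(5.080 + 0.3042) = 218 ms.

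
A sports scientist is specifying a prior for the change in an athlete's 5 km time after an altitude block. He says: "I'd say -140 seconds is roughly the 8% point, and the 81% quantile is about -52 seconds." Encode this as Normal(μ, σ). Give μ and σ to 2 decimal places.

For Normal(μ,σ), the p-quantile is μ + z_p·σ. Here z_{0.08} = -1.405, z_{0.81} = 0.8779.
So -140 = μ − 1.405σ and -52 = μ + 0.8779σ.
Subtracting: σ = (-52 − -140)/(0.8779 − (-1.405)) = 38.55.
Then μ = -140 − (-1.405)·38.55 = -85.84.

μ = -85.84, σ = 38.55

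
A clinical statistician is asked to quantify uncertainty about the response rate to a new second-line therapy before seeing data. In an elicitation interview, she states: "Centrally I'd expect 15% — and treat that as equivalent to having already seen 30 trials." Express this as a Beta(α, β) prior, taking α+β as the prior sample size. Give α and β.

Under the effective-sample-size interpretation, Beta(α, β) has prior mean α/(α+β) and prior sample size α+β.
So α+β = 30 and α/(α+β) = 0.15, giving α = 0.15·30 = 4.5 and β = 30 − 4.5 = 25.5.

α = 4.5, β = 25.5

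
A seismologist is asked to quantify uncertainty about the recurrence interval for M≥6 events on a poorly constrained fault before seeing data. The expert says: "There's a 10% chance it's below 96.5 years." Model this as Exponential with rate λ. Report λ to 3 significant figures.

P(T < 96.5) = 1 − e^(−λ·96.5) = 0.1, so λ = −ln(1−0.1)/96.5 = −ln(0.9)/96.5 = 0.00109.

λ ≈ 0.00109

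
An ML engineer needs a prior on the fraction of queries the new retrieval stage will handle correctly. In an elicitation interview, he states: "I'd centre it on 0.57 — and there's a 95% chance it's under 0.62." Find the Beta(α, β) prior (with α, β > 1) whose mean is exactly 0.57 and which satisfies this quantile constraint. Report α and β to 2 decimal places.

With mean 0.57 fixed, write α = 0.57s, β = 0.43s where s = α+β.
Need P(θ < 0.62) = 0.95 under Beta(0.57s, 0.43s). Normal approximation: (q−m)/√(m(1−m)/s) ≈ z_{0.95} = 1.64, so s ≈ 0.57·0.43·(1.64)²/(0.62−0.57)² = 265.3.
At s = 265.3: P(θ<0.62) ≈ 0.951. Adjusting to match 0.95 gives s ≈ 261.17.
So α = 0.57·261.17 ≈ 148.86, β = 0.43·261.17 ≈ 112.30.

α ≈ 148.86, β ≈ 112.30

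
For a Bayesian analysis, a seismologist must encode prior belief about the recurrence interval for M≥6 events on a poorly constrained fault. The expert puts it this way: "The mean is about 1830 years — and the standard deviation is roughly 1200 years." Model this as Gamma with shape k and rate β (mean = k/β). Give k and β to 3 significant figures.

k ≈ 2.33, β ≈ 0.00127

For Gamma(k, rate β): mean = k/β, variance = k/β², so CV = 1/√k.
CV = SD/mean = 1200/1830 = 0.6557, hence k = 1/CV² = 2.33.
Then β = k/mean = 2.33/1830 = 0.00127.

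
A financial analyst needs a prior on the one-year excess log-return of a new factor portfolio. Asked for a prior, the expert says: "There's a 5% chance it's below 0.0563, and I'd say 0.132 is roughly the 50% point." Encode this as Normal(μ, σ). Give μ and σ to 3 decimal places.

The p-quantile of Normal(μ,σ) is μ + z_p·σ, with z_{0.05} = -1.645 and z_{0.5} = 0.
Eliminate σ: μ = (z₂·x₁ − z₁·x₂)/(z₂ − z₁) = (0·0.0563 − (-1.645)·0.132)/1.645 = 0.132.
Then σ = (x₂ − x₁)/(z₂ − z₁) = (0.132 − 0.0563)/1.645 = 0.046.

μ = 0.132, σ = 0.046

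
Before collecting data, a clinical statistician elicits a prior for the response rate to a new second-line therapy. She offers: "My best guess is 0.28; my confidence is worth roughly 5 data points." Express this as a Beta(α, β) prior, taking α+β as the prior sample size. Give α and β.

Under the effective-sample-size interpretation, Beta(α, β) has prior mean α/(α+β) and prior sample size α+β.
So α+β = 5 and α/(α+β) = 0.28, giving α = 0.28·5 = 1.4 and β = 5 − 1.4 = 3.6.

α = 1.4, β = 3.6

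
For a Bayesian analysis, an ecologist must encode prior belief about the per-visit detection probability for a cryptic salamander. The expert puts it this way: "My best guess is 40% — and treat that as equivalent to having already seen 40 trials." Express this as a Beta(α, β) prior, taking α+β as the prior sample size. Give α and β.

α = 16, β = 24

Under the effective-sample-size interpretation, Beta(α, β) has prior mean α/(α+β) and prior sample size α+β.
So α+β = 40 and α/(α+β) = 0.4, giving α = 0.4·40 = 16 and β = 40 − 16 = 24.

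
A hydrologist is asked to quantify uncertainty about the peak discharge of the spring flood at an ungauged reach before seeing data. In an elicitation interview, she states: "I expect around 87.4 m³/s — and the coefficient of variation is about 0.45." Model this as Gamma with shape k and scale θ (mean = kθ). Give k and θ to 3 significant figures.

For Gamma(k, scale θ): mean = kθ, variance = kθ², so CV = 1/√k.
CV = 0.45, hence k = 1/CV² = 4.94.
Then θ = mean/k = 87.4/4.94 = 17.7.

k ≈ 4.94, θ ≈ 17.7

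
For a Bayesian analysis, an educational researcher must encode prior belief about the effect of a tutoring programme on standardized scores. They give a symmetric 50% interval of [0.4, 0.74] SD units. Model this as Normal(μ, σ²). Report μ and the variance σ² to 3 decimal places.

μ = 0.570, σ² = 0.064

A symmetric 50% interval runs μ ± z·σ with z = 0.6745.
Half-width = 0.17, so σ = 0.17/0.6745 = 0.2520 and σ² = 0.064.
μ is the interval midpoint, 0.570.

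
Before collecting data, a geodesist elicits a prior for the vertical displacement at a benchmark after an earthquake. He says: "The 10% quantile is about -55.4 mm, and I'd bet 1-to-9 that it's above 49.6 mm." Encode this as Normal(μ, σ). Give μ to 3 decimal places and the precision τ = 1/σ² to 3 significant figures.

For Normal(μ,σ), the p-quantile is μ + z_p·σ. Here z_{0.1} = -1.282, z_{0.9} = 1.282.
So -55.4 = μ − 1.282σ and 49.6 = μ + 1.282σ.
Subtracting: σ = (49.6 − -55.4)/(1.282 − (-1.282)) = 40.966.
Then μ = -55.4 − (-1.282)·40.966 = -2.900.
Precision τ = 1/σ² = 1/40.97² = 0.000596.

μ = -2.900, τ = 0.000596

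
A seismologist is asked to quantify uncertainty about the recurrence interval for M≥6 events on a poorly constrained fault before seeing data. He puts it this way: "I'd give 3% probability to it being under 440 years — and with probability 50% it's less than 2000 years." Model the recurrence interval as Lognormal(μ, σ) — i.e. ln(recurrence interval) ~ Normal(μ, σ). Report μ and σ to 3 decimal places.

If T ~ Lognormal(μ,σ) then ln T ~ Normal(μ,σ), so the p-quantile of ln T is μ + z_p·σ.
ln(440) = 6.087 and ln(2000) = 7.601; z_{0.03} = -1.881, z_{0.5} = 0.
σ = (7.601 − 6.087)/(0 − (-1.881)) = 0.805.
μ = 6.087 − (-1.881)·0.805 = 7.601.

μ ≈ 7.601, σ ≈ 0.805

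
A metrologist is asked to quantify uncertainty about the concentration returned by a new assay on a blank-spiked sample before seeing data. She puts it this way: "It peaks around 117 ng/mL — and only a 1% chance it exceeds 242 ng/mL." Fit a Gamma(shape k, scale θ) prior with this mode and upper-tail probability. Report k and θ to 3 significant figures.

k ≈ 10.2, θ ≈ 12.7

Gamma(k,θ) with k>1 has mode (k−1)θ, so θ = 117/(k−1).
Need P(X < 242) = 0.99 with θ tied to k this way. Start at k = 2, θ = 117: P(X<242) ≈ 0.612.
Too low — raise k to concentrate. Iterating converges to k ≈ 10.2.
Then θ = 117/(10.2−1) ≈ 12.7.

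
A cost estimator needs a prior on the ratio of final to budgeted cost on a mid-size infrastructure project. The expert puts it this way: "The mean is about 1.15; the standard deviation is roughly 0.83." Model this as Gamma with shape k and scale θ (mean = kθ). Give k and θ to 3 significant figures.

For Gamma(k, scale θ): mean = kθ, variance = kθ², so CV = 1/√k.
CV = SD/mean = 0.83/1.15 = 0.7217, hence k = 1/CV² = 1.92.
Then θ = mean/k = 1.15/1.92 = 0.599.

k ≈ 1.92, θ ≈ 0.599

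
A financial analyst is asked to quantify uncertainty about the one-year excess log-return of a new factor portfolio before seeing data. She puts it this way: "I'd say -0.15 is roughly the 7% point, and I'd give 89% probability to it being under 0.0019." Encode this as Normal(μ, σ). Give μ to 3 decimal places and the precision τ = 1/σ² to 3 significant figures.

The p-quantile of Normal(μ,σ) is μ + z_p·σ, with z_{0.07} = -1.476 and z_{0.89} = 1.227.
Eliminate σ: μ = (z₂·x₁ − z₁·x₂)/(z₂ − z₁) = (1.227·-0.15 − (-1.476)·0.0019)/2.702 = -0.067.
Then σ = (x₂ − x₁)/(z₂ − z₁) = (0.0019 − -0.15)/2.702 = 0.056.
Precision τ = 1/σ² = 1/0.05621² = 316.

μ = -0.067, τ = 316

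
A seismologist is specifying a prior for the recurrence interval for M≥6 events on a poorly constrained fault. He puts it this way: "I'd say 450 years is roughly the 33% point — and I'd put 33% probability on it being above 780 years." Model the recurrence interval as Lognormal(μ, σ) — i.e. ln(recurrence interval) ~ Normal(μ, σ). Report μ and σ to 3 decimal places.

μ ≈ 6.384, σ ≈ 0.625

If T ~ Lognormal(μ,σ) then ln T ~ Normal(μ,σ), so the p-quantile of ln T is μ + z_p·σ.
ln(450) = 6.109 and ln(780) = 6.659; z_{0.33} = -0.4399, z_{0.67} = 0.4399.
σ = (6.659 − 6.109)/(0.4399 − (-0.4399)) = 0.625.
μ = 6.109 − (-0.4399)·0.625 = 6.384.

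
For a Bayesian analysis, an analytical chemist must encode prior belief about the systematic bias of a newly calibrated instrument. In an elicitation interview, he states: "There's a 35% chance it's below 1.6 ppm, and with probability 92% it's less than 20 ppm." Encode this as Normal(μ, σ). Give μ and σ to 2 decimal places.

μ = 5.56, σ = 10.28

The p-quantile of Normal(μ,σ) is μ + z_p·σ, with z_{0.35} = -0.3853 and z_{0.92} = 1.405.
Eliminate σ: μ = (z₂·x₁ − z₁·x₂)/(z₂ − z₁) = (1.405·1.6 − (-0.3853)·20)/1.79 = 5.56.
Then σ = (x₂ − x₁)/(z₂ − z₁) = (20 − 1.6)/1.79 = 10.28.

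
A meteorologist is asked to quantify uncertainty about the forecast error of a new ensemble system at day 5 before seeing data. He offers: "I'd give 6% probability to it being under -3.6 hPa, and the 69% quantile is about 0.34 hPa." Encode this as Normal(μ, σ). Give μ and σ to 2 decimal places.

μ = -0.61, σ = 1.92

For Normal(μ,σ), the p-quantile is μ + z_p·σ. Here z_{0.06} = -1.555, z_{0.69} = 0.4959.
So -3.6 = μ − 1.555σ and 0.34 = μ + 0.4959σ.
Subtracting: σ = (0.34 − -3.6)/(0.4959 − (-1.555)) = 1.92.
Then μ = -3.6 − (-1.555)·1.92 = -0.61.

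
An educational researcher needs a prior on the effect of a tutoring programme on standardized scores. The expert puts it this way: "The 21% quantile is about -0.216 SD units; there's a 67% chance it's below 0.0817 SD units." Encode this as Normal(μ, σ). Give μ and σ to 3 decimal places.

For Normal(μ,σ), the p-quantile is μ + z_p·σ. Here z_{0.21} = -0.8064, z_{0.67} = 0.4399.
So -0.216 = μ − 0.8064σ and 0.0817 = μ + 0.4399σ.
Subtracting: σ = (0.0817 − -0.216)/(0.4399 − (-0.8064)) = 0.239.
Then μ = -0.216 − (-0.8064)·0.239 = -0.023.

μ = -0.023, σ = 0.239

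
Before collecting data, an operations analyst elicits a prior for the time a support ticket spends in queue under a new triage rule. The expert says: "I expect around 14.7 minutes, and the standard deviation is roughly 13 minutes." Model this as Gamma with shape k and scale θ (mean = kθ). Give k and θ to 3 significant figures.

For Gamma(k, scale θ): mean = kθ, variance = kθ², so CV = 1/√k.
CV = SD/mean = 13/14.7 = 0.8844, hence k = 1/CV² = 1.28.
Then θ = mean/k = 14.7/1.28 = 11.5.

k ≈ 1.28, θ ≈ 11.5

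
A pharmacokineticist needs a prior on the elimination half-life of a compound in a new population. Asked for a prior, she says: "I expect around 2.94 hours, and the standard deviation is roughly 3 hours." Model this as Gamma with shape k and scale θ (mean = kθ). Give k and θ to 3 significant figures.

k ≈ 0.96, θ ≈ 3.06

For Gamma(k, scale θ): mean = kθ, variance = kθ², so CV = 1/√k.
CV = SD/mean = 3/2.94 = 1.02, hence k = 1/CV² = 0.96.
Then θ = mean/k = 2.94/0.96 = 3.06.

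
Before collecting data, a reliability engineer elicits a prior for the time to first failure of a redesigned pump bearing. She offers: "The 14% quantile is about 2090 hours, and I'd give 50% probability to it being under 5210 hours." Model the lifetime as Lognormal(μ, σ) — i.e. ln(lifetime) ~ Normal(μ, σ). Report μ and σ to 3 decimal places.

If T ~ Lognormal(μ,σ) then ln T ~ Normal(μ,σ), so the p-quantile of ln T is μ + z_p·σ.
ln(2090) = 7.645 and ln(5210) = 8.558; z_{0.14} = -1.08, z_{0.5} = 0.
σ = (8.558 − 7.645)/(0 − (-1.08)) = 0.846.
μ = 7.645 − (-1.08)·0.846 = 8.558.

μ ≈ 8.558, σ ≈ 0.846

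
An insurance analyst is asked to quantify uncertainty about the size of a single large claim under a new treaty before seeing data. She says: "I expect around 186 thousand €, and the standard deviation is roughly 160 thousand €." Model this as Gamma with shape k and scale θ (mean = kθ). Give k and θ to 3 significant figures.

k ≈ 1.35, θ ≈ 138

For Gamma(k, scale θ): mean = kθ, variance = kθ², so CV = 1/√k.
CV = SD/mean = 160/186 = 0.8602, hence k = 1/CV² = 1.35.
Then θ = mean/k = 186/1.35 = 138.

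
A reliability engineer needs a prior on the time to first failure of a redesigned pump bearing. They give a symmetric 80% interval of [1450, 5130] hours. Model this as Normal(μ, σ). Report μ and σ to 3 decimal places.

μ = 3290.000, σ = 1435.760

A symmetric 80% interval runs μ ± z·σ with z = 1.282.
Half-width = 1840, so σ = 1840/1.282 = 1435.760.
μ is the interval midpoint, 3290.000.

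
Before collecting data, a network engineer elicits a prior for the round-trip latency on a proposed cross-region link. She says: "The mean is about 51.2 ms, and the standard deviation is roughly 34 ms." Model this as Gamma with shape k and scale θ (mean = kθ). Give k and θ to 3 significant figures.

k ≈ 2.27, θ ≈ 22.6

For Gamma(k, scale θ): mean = kθ, variance = kθ², so CV = 1/√k.
CV = SD/mean = 34/51.2 = 0.6641, hence k = 1/CV² = 2.27.
Then θ = mean/k = 51.2/2.27 = 22.6.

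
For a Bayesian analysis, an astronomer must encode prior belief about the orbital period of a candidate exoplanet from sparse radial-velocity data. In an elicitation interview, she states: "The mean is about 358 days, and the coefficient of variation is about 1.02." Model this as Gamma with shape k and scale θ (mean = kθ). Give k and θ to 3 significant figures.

For Gamma(k, scale θ): mean = kθ, variance = kθ², so CV = 1/√k.
CV = 1.02, hence k = 1/CV² = 0.961.
Then θ = mean/k = 358/0.961 = 372.

k ≈ 0.961, θ ≈ 372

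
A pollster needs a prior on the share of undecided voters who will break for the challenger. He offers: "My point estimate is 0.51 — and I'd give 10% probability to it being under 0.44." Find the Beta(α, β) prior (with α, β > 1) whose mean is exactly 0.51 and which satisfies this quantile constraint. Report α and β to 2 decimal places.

With mean 0.51 fixed, write α = 0.51s, β = 0.49s where s = α+β.
Need P(θ < 0.44) = 0.1 under Beta(0.51s, 0.49s). Normal approximation: (q−m)/√(m(1−m)/s) ≈ z_{0.1} = -1.28, so s ≈ 0.51·0.49·(-1.28)²/(0.44−0.51)² = 83.8.
At s = 83.8: P(θ<0.44) ≈ 0.100. Adjusting to match 0.1 gives s ≈ 83.56.
So α = 0.51·83.56 ≈ 42.62, β = 0.49·83.56 ≈ 40.94.

α ≈ 42.62, β ≈ 40.94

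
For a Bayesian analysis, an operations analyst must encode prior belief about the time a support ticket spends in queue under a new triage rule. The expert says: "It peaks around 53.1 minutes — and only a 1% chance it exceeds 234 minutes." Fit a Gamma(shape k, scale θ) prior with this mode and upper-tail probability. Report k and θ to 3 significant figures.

k ≈ 2.85, θ ≈ 28.7

Gamma(k,θ) with k>1 has mode (k−1)θ, so θ = 53.1/(k−1).
Need P(X < 234) = 0.99 with θ tied to k this way. Start at k = 2, θ = 53.1: P(X<234) ≈ 0.934.
Too low — raise k to concentrate. Iterating converges to k ≈ 2.85.
Then θ = 53.1/(2.85−1) ≈ 28.7.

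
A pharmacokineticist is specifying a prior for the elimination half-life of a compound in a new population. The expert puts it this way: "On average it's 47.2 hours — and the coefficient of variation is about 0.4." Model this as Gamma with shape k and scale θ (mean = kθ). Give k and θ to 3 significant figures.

k ≈ 6.25, θ ≈ 7.55

For Gamma(k, scale θ): mean = kθ, variance = kθ², so CV = 1/√k.
CV = 0.4, hence k = 1/CV² = 6.25.
Then θ = mean/k = 47.2/6.25 = 7.55.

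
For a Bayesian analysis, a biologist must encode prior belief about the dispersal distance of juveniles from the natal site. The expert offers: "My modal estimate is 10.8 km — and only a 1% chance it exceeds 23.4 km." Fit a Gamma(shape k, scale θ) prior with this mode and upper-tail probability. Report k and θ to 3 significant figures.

k ≈ 9.09, θ ≈ 1.34

Gamma(k,θ) with k>1 has mode (k−1)θ, so θ = 10.8/(k−1).
Need P(X < 23.4) = 0.99 with θ tied to k this way. Start at k = 2, θ = 10.8: P(X<23.4) ≈ 0.637.
Too low — raise k to concentrate. Iterating converges to k ≈ 9.09.
Then θ = 10.8/(9.09−1) ≈ 1.34.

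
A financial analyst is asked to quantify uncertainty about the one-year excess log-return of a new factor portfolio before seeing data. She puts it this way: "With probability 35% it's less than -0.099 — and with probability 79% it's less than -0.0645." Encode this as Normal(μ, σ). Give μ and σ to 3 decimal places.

The p-quantile of Normal(μ,σ) is μ + z_p·σ, with z_{0.35} = -0.3853 and z_{0.79} = 0.8064.
Eliminate σ: μ = (z₂·x₁ − z₁·x₂)/(z₂ − z₁) = (0.8064·-0.099 − (-0.3853)·-0.0645)/1.192 = -0.088.
Then σ = (x₂ − x₁)/(z₂ − z₁) = (-0.0645 − -0.099)/1.192 = 0.029.

μ = -0.088, σ = 0.029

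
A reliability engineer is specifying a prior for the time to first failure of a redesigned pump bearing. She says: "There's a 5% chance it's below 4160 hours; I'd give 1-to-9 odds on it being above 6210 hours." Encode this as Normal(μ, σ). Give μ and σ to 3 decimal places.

The p-quantile of Normal(μ,σ) is μ + z_p·σ, with z_{0.05} = -1.645 and z_{0.9} = 1.282.
Eliminate σ: μ = (z₂·x₁ − z₁·x₂)/(z₂ − z₁) = (1.282·4160 − (-1.645)·6210)/2.926 = 5312.250.
Then σ = (x₂ − x₁)/(z₂ − z₁) = (6210 − 4160)/2.926 = 700.518.

μ = 5312.250, σ = 700.518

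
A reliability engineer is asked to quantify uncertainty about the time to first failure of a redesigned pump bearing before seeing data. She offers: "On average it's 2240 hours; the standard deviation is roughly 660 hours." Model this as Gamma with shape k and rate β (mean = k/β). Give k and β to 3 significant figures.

For Gamma(k, rate β): mean = k/β, variance = k/β², so CV = 1/√k.
CV = SD/mean = 660/2240 = 0.2946, hence k = 1/CV² = 11.5.
Then β = k/mean = 11.5/2240 = 0.00514.

k ≈ 11.5, β ≈ 0.00514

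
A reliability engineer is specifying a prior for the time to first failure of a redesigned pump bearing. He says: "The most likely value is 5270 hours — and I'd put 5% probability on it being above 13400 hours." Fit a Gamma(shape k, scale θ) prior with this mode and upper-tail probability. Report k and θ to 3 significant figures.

Gamma(k,θ) with k>1 has mode (k−1)θ, so θ = 5270/(k−1).
Need P(X < 13400) = 0.95 with θ tied to k this way. Start at k = 2, θ = 5270: P(X<13400) ≈ 0.721.
Too low — raise k to concentrate. Iterating converges to k ≈ 4.11.
Then θ = 5270/(4.11−1) ≈ 1690.

k ≈ 4.11, θ ≈ 1690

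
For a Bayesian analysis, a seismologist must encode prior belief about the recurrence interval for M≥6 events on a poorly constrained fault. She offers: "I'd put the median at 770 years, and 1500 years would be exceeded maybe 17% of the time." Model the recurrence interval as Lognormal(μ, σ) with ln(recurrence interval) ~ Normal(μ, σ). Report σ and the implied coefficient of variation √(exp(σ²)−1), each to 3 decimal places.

σ ≈ 0.699, CV ≈ 0.794

If T ~ Lognormal(μ,σ) then ln T ~ Normal(μ,σ), so the p-quantile of ln T is μ + z_p·σ.
ln(770) = 6.646 and ln(1500) = 7.313; z_{0.5} = 0, z_{0.83} = 0.9542.
σ = (7.313 − 6.646)/(0.9542 − (0)) = 0.699.
μ = 6.646 − (0)·0.699 = 6.646.
CV = √(exp(σ²)−1) = √(exp(0.4884)−1) = 0.794.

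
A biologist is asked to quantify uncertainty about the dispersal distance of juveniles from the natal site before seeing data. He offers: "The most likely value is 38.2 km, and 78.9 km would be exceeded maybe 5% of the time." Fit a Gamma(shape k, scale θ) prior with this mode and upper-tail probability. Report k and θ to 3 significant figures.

Gamma(k,θ) with k>1 has mode (k−1)θ, so θ = 38.2/(k−1).
Need P(X < 78.9) = 0.95 with θ tied to k this way. Start at k = 2, θ = 38.2: P(X<78.9) ≈ 0.611.
Too low — raise k to concentrate. Iterating converges to k ≈ 6.26.
Then θ = 38.2/(6.26−1) ≈ 7.27.

k ≈ 6.26, θ ≈ 7.27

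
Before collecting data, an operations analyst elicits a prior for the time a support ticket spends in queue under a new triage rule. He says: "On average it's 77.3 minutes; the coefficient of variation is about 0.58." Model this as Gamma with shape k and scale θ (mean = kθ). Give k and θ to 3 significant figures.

k ≈ 2.97, θ ≈ 26

For Gamma(k, scale θ): mean = kθ, variance = kθ², so CV = 1/√k.
CV = 0.58, hence k = 1/CV² = 2.97.
Then θ = mean/k = 77.3/2.97 = 26.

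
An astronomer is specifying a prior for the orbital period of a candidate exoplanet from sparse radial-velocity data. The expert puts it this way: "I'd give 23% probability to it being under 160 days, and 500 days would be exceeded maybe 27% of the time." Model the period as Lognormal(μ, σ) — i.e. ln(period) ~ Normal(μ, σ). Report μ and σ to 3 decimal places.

μ ≈ 5.698, σ ≈ 0.843

If T ~ Lognormal(μ,σ) then ln T ~ Normal(μ,σ), so the p-quantile of ln T is μ + z_p·σ.
ln(160) = 5.075 and ln(500) = 6.215; z_{0.23} = -0.7388, z_{0.73} = 0.6128.
σ = (6.215 − 5.075)/(0.6128 − (-0.7388)) = 0.843.
μ = 5.075 − (-0.7388)·0.843 = 5.698.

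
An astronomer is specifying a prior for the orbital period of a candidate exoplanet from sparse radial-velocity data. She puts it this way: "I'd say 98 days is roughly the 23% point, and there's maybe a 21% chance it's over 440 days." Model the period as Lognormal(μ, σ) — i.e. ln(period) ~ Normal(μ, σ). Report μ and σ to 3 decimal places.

μ ≈ 5.303, σ ≈ 0.972

If T ~ Lognormal(μ,σ) then ln T ~ Normal(μ,σ), so the p-quantile of ln T is μ + z_p·σ.
ln(98) = 4.585 and ln(440) = 6.087; z_{0.23} = -0.7388, z_{0.79} = 0.8064.
σ = (6.087 − 4.585)/(0.8064 − (-0.7388)) = 0.972.
μ = 4.585 − (-0.7388)·0.972 = 5.303.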